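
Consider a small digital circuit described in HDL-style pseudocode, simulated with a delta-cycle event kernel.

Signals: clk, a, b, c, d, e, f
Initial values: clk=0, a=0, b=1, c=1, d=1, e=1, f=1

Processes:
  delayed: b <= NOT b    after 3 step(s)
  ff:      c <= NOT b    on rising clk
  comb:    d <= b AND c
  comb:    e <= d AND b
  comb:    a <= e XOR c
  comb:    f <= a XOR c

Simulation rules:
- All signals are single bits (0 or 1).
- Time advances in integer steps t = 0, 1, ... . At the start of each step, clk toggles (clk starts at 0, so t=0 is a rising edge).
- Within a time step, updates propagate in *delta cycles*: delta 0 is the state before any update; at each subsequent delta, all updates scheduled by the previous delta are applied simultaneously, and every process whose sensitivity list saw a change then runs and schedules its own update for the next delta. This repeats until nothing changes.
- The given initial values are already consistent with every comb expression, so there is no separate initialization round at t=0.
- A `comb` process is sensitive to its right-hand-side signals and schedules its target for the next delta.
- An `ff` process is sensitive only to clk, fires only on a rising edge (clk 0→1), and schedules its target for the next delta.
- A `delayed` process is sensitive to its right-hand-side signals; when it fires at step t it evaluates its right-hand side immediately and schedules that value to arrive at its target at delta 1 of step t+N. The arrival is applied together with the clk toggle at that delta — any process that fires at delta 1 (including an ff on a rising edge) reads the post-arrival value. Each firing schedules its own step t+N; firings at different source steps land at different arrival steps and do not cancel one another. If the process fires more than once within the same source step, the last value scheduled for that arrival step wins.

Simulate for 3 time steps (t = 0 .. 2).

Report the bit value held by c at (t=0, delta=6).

[bits: f,e,b,a,d,clk,c]
t=0: Δ0=1110101 Δ1=1110111 Δ2=1110110 Δ3=0111010 Δ4=1011010 Δ5=1010010 Δ6=0010010 | 6Δ
t=1: Δ0=0010010 Δ1=0010000 | 1Δ
t=2: Δ0=0010000 Δ1=0010010 | 1Δ

0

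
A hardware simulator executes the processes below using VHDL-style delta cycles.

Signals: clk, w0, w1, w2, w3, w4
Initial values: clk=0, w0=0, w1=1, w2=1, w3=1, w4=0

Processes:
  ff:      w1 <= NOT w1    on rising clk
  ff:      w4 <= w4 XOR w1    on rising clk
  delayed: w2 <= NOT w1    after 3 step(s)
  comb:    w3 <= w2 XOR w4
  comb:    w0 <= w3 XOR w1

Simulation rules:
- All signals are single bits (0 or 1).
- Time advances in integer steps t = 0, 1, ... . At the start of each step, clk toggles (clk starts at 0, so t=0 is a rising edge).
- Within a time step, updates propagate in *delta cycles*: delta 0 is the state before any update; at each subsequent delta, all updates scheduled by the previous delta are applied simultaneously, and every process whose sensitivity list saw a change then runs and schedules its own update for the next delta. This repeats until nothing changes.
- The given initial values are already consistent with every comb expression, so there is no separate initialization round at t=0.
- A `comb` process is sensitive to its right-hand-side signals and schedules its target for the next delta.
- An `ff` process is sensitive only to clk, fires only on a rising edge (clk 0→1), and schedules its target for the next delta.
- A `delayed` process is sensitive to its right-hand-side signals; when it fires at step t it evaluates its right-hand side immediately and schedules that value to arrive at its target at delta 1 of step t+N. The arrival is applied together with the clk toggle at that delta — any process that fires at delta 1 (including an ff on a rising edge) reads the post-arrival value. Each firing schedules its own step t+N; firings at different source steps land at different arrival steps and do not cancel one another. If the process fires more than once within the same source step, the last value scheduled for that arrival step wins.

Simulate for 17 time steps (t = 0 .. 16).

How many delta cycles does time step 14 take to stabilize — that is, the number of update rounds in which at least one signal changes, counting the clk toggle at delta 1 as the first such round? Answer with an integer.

3

t=0 Δ0: w0=0 w4=0 w3=1 w2=1 clk=0 w1=1
  Δ1: clk:0→1
  Δ2: w4:0→1, w1:1→0
  Δ3: w0:0→1, w3:1→0
  Δ4: w0:1→0
  (4Δ to stable)
t=1 Δ0: w0=0 w4=1 w3=0 w2=1 clk=1 w1=0
  Δ1: clk:1→0
  (1Δ to stable)
t=2 Δ0: w0=0 w4=1 w3=0 w2=1 clk=0 w1=0
  Δ1: clk:0→1
  Δ2: w1:0→1
  Δ3: w0:0→1
  (3Δ to stable)
t=3 Δ0: w0=1 w4=1 w3=0 w2=1 clk=1 w1=1
  Δ1: clk:1→0
  (1Δ to stable)
t=4 Δ0: w0=1 w4=1 w3=0 w2=1 clk=0 w1=1
  Δ1: clk:0→1
  Δ2: w4:1→0, w1:1→0
  Δ3: w0:1→0, w3:0→1
  Δ4: w0:0→1
  (4Δ to stable)
t=5 Δ0: w0=1 w4=0 w3=1 w2=1 clk=1 w1=0
  Δ1: w2:1→0, clk:1→0
  Δ2: w3:1→0
  Δ3: w0:1→0
  (3Δ to stable)
t=6 Δ0: w0=0 w4=0 w3=0 w2=0 clk=0 w1=0
  Δ1: clk:0→1
  Δ2: w1:0→1
  Δ3: w0:0→1
  (3Δ to stable)
t=7 Δ0: w0=1 w4=0 w3=0 w2=0 clk=1 w1=1
  Δ1: w2:0→1, clk:1→0
  Δ2: w3:0→1
  Δ3: w0:1→0
  (3Δ to stable)
t=8 Δ0: w0=0 w4=0 w3=1 w2=1 clk=0 w1=1
  Δ1: clk:0→1
  Δ2: w4:0→1, w1:1→0
  Δ3: w0:0→1, w3:1→0
  Δ4: w0:1→0
  (4Δ to stable)
t=9 Δ0: w0=0 w4=1 w3=0 w2=1 clk=1 w1=0
  Δ1: w2:1→0, clk:1→0
  Δ2: w3:0→1
  Δ3: w0:0→1
  (3Δ to stable)
t=10 Δ0: w0=1 w4=1 w3=1 w2=0 clk=0 w1=0
  Δ1: clk:0→1
  Δ2: w1:0→1
  Δ3: w0:1→0
  (3Δ to stable)
t=11 Δ0: w0=0 w4=1 w3=1 w2=0 clk=1 w1=1
  Δ1: w2:0→1, clk:1→0
  Δ2: w3:1→0
  Δ3: w0:0→1
  (3Δ to stable)
t=12 Δ0: w0=1 w4=1 w3=0 w2=1 clk=0 w1=1
  Δ1: clk:0→1
  Δ2: w4:1→0, w1:1→0
  Δ3: w0:1→0, w3:0→1
  Δ4: w0:0→1
  (4Δ to stable)
t=13 Δ0: w0=1 w4=0 w3=1 w2=1 clk=1 w1=0
  Δ1: w2:1→0, clk:1→0
  Δ2: w3:1→0
  Δ3: w0:1→0
  (3Δ to stable)
t=14 Δ0: w0=0 w4=0 w3=0 w2=0 clk=0 w1=0
  Δ1: clk:0→1
  Δ2: w1:0→1
  Δ3: w0:0→1
  (3Δ to stable)
t=15 Δ0: w0=1 w4=0 w3=0 w2=0 clk=1 w1=1
  Δ1: w2:0→1, clk:1→0
  Δ2: w3:0→1
  Δ3: w0:1→0
  (3Δ to stable)
t=16 Δ0: w0=0 w4=0 w3=1 w2=1 clk=0 w1=1
  Δ1: clk:0→1
  Δ2: w4:0→1, w1:1→0
  Δ3: w0:0→1, w3:1→0
  Δ4: w0:1→0
  (4Δ to stable)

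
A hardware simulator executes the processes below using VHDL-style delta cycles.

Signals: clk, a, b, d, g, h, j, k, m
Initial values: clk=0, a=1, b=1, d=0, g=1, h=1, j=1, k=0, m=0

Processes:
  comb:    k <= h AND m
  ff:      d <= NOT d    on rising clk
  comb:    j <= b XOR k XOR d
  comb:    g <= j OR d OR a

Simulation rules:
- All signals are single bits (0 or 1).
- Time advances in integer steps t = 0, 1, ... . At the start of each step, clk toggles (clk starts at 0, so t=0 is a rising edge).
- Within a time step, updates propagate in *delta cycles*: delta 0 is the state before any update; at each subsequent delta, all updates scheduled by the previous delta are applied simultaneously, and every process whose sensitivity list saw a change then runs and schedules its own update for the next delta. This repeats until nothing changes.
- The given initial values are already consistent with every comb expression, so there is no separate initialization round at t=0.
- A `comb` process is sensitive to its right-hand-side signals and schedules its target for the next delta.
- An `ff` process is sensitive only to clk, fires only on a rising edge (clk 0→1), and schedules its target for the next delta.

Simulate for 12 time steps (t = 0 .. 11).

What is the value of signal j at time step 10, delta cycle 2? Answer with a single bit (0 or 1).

t0.Δ0 clk=0 j=1 a=1 m=0 b=1 k=0 h=1 d=0 g=1
t0.Δ1 clk=1 j=1 a=1 m=0 b=1 k=0 h=1 d=0 g=1
t0.Δ2 clk=1 j=1 a=1 m=0 b=1 k=0 h=1 d=1 g=1
t0.Δ3 clk=1 j=0 a=1 m=0 b=1 k=0 h=1 d=1 g=1
t1.Δ0 clk=1 j=0 a=1 m=0 b=1 k=0 h=1 d=1 g=1
t1.Δ1 clk=0 j=0 a=1 m=0 b=1 k=0 h=1 d=1 g=1
t2.Δ0 clk=0 j=0 a=1 m=0 b=1 k=0 h=1 d=1 g=1
t2.Δ1 clk=1 j=0 a=1 m=0 b=1 k=0 h=1 d=1 g=1
t2.Δ2 clk=1 j=0 a=1 m=0 b=1 k=0 h=1 d=0 g=1
t2.Δ3 clk=1 j=1 a=1 m=0 b=1 k=0 h=1 d=0 g=1
t3.Δ0 clk=1 j=1 a=1 m=0 b=1 k=0 h=1 d=0 g=1
t3.Δ1 clk=0 j=1 a=1 m=0 b=1 k=0 h=1 d=0 g=1
t4.Δ0 clk=0 j=1 a=1 m=0 b=1 k=0 h=1 d=0 g=1
t4.Δ1 clk=1 j=1 a=1 m=0 b=1 k=0 h=1 d=0 g=1
t4.Δ2 clk=1 j=1 a=1 m=0 b=1 k=0 h=1 d=1 g=1
t4.Δ3 clk=1 j=0 a=1 m=0 b=1 k=0 h=1 d=1 g=1
t5.Δ0 clk=1 j=0 a=1 m=0 b=1 k=0 h=1 d=1 g=1
t5.Δ1 clk=0 j=0 a=1 m=0 b=1 k=0 h=1 d=1 g=1
t6.Δ0 clk=0 j=0 a=1 m=0 b=1 k=0 h=1 d=1 g=1
t6.Δ1 clk=1 j=0 a=1 m=0 b=1 k=0 h=1 d=1 g=1
t6.Δ2 clk=1 j=0 a=1 m=0 b=1 k=0 h=1 d=0 g=1
t6.Δ3 clk=1 j=1 a=1 m=0 b=1 k=0 h=1 d=0 g=1
t7.Δ0 clk=1 j=1 a=1 m=0 b=1 k=0 h=1 d=0 g=1
t7.Δ1 clk=0 j=1 a=1 m=0 b=1 k=0 h=1 d=0 g=1
t8.Δ0 clk=0 j=1 a=1 m=0 b=1 k=0 h=1 d=0 g=1
t8.Δ1 clk=1 j=1 a=1 m=0 b=1 k=0 h=1 d=0 g=1
t8.Δ2 clk=1 j=1 a=1 m=0 b=1 k=0 h=1 d=1 g=1
t8.Δ3 clk=1 j=0 a=1 m=0 b=1 k=0 h=1 d=1 g=1
t9.Δ0 clk=1 j=0 a=1 m=0 b=1 k=0 h=1 d=1 g=1
t9.Δ1 clk=0 j=0 a=1 m=0 b=1 k=0 h=1 d=1 g=1
t10.Δ0 clk=0 j=0 a=1 m=0 b=1 k=0 h=1 d=1 g=1
t10.Δ1 clk=1 j=0 a=1 m=0 b=1 k=0 h=1 d=1 g=1
t10.Δ2 clk=1 j=0 a=1 m=0 b=1 k=0 h=1 d=0 g=1
t10.Δ3 clk=1 j=1 a=1 m=0 b=1 k=0 h=1 d=0 g=1
t11.Δ0 clk=1 j=1 a=1 m=0 b=1 k=0 h=1 d=0 g=1
t11.Δ1 clk=0 j=1 a=1 m=0 b=1 k=0 h=1 d=0 g=1

0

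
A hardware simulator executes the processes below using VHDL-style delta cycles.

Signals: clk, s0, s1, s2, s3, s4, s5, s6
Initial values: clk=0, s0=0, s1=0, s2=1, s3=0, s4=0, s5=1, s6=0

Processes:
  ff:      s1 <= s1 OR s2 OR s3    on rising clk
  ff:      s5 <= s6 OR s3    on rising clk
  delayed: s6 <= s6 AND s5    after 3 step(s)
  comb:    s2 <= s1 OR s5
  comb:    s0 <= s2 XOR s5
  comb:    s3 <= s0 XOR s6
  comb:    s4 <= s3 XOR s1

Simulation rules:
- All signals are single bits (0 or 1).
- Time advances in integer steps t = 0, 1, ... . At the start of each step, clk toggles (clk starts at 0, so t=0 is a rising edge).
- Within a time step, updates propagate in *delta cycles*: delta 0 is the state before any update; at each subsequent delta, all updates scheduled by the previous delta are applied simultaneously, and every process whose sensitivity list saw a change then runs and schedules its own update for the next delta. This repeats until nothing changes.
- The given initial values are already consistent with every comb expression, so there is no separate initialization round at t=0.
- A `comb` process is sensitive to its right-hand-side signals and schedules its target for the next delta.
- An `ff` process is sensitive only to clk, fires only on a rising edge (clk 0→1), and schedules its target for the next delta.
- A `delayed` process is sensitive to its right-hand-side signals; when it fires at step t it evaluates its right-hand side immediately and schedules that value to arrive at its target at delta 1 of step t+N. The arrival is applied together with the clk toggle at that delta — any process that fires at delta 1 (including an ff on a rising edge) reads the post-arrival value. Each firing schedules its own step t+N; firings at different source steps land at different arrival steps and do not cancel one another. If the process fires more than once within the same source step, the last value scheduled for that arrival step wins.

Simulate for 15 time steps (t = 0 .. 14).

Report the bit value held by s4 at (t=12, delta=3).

1

[bits: s3,s4,s5,s2,clk,s0,s1,s6]
t=0: Δ0=00110000 Δ1=00111000 Δ2=00011010 Δ3=01011110 Δ4=11011110 Δ5=10011110 | 5Δ
t=1: Δ0=10011110 Δ1=10010110 | 1Δ
t=2: Δ0=10010110 Δ1=10011110 Δ2=10111110 Δ3=10111010 Δ4=00111010 Δ5=01111010 | 5Δ
t=3: Δ0=01111010 Δ1=01110010 | 1Δ
t=4: Δ0=01110010 Δ1=01111010 Δ2=01011010 Δ3=01011110 Δ4=11011110 Δ5=10011110 | 5Δ
t=5: Δ0=10011110 Δ1=10010110 | 1Δ
t=6: Δ0=10010110 Δ1=10011110 Δ2=10111110 Δ3=10111010 Δ4=00111010 Δ5=01111010 | 5Δ
t=7: Δ0=01111010 Δ1=01110010 | 1Δ
t=8: Δ0=01110010 Δ1=01111010 Δ2=01011010 Δ3=01011110 Δ4=11011110 Δ5=10011110 | 5Δ
t=9: Δ0=10011110 Δ1=10010110 | 1Δ
t=10: Δ0=10010110 Δ1=10011110 Δ2=10111110 Δ3=10111010 Δ4=00111010 Δ5=01111010 | 5Δ
t=11: Δ0=01111010 Δ1=01110010 | 1Δ
t=12: Δ0=01110010 Δ1=01111010 Δ2=01011010 Δ3=01011110 Δ4=11011110 Δ5=10011110 | 5Δ
t=13: Δ0=10011110 Δ1=10010110 | 1Δ
t=14: Δ0=10010110 Δ1=10011110 Δ2=10111110 Δ3=10111010 Δ4=00111010 Δ5=01111010 | 5Δ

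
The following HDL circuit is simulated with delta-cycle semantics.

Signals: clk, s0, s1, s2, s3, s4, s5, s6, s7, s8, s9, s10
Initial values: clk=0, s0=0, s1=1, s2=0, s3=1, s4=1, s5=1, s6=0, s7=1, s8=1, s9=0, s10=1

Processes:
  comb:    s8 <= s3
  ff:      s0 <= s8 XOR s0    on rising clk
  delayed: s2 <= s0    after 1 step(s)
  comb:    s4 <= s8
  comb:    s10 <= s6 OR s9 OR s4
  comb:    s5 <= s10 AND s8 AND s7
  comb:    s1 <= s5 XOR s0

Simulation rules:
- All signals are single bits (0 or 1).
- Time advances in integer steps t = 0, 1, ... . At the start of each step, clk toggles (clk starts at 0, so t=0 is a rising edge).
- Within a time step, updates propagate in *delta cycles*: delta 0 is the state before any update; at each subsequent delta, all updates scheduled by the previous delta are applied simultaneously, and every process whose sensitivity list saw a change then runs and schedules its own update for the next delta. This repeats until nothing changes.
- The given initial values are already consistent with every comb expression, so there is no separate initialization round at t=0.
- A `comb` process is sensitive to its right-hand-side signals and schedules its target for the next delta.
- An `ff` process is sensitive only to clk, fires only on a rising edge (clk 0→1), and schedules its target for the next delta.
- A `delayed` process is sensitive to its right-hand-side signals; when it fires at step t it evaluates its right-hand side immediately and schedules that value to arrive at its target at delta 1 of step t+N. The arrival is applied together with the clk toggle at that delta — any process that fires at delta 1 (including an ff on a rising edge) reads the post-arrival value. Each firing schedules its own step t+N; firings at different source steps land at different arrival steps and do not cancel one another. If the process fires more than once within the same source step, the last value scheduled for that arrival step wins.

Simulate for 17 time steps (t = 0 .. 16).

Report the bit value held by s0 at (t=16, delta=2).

1

t0.Δ0 s9=0 s6=0 s10=1 clk=0 s5=1 s8=1 s3=1 s4=1 s2=0 s1=1 s0=0 s7=1
t0.Δ1 s9=0 s6=0 s10=1 clk=1 s5=1 s8=1 s3=1 s4=1 s2=0 s1=1 s0=0 s7=1
t0.Δ2 s9=0 s6=0 s10=1 clk=1 s5=1 s8=1 s3=1 s4=1 s2=0 s1=1 s0=1 s7=1
t0.Δ3 s9=0 s6=0 s10=1 clk=1 s5=1 s8=1 s3=1 s4=1 s2=0 s1=0 s0=1 s7=1
t1.Δ0 s9=0 s6=0 s10=1 clk=1 s5=1 s8=1 s3=1 s4=1 s2=0 s1=0 s0=1 s7=1
t1.Δ1 s9=0 s6=0 s10=1 clk=0 s5=1 s8=1 s3=1 s4=1 s2=1 s1=0 s0=1 s7=1
t2.Δ0 s9=0 s6=0 s10=1 clk=0 s5=1 s8=1 s3=1 s4=1 s2=1 s1=0 s0=1 s7=1
t2.Δ1 s9=0 s6=0 s10=1 clk=1 s5=1 s8=1 s3=1 s4=1 s2=1 s1=0 s0=1 s7=1
t2.Δ2 s9=0 s6=0 s10=1 clk=1 s5=1 s8=1 s3=1 s4=1 s2=1 s1=0 s0=0 s7=1
t2.Δ3 s9=0 s6=0 s10=1 clk=1 s5=1 s8=1 s3=1 s4=1 s2=1 s1=1 s0=0 s7=1
t3.Δ0 s9=0 s6=0 s10=1 clk=1 s5=1 s8=1 s3=1 s4=1 s2=1 s1=1 s0=0 s7=1
t3.Δ1 s9=0 s6=0 s10=1 clk=0 s5=1 s8=1 s3=1 s4=1 s2=0 s1=1 s0=0 s7=1
t4.Δ0 s9=0 s6=0 s10=1 clk=0 s5=1 s8=1 s3=1 s4=1 s2=0 s1=1 s0=0 s7=1
t4.Δ1 s9=0 s6=0 s10=1 clk=1 s5=1 s8=1 s3=1 s4=1 s2=0 s1=1 s0=0 s7=1
t4.Δ2 s9=0 s6=0 s10=1 clk=1 s5=1 s8=1 s3=1 s4=1 s2=0 s1=1 s0=1 s7=1
t4.Δ3 s9=0 s6=0 s10=1 clk=1 s5=1 s8=1 s3=1 s4=1 s2=0 s1=0 s0=1 s7=1
t5.Δ0 s9=0 s6=0 s10=1 clk=1 s5=1 s8=1 s3=1 s4=1 s2=0 s1=0 s0=1 s7=1
t5.Δ1 s9=0 s6=0 s10=1 clk=0 s5=1 s8=1 s3=1 s4=1 s2=1 s1=0 s0=1 s7=1
t6.Δ0 s9=0 s6=0 s10=1 clk=0 s5=1 s8=1 s3=1 s4=1 s2=1 s1=0 s0=1 s7=1
t6.Δ1 s9=0 s6=0 s10=1 clk=1 s5=1 s8=1 s3=1 s4=1 s2=1 s1=0 s0=1 s7=1
t6.Δ2 s9=0 s6=0 s10=1 clk=1 s5=1 s8=1 s3=1 s4=1 s2=1 s1=0 s0=0 s7=1
t6.Δ3 s9=0 s6=0 s10=1 clk=1 s5=1 s8=1 s3=1 s4=1 s2=1 s1=1 s0=0 s7=1
t7.Δ0 s9=0 s6=0 s10=1 clk=1 s5=1 s8=1 s3=1 s4=1 s2=1 s1=1 s0=0 s7=1
t7.Δ1 s9=0 s6=0 s10=1 clk=0 s5=1 s8=1 s3=1 s4=1 s2=0 s1=1 s0=0 s7=1
t8.Δ0 s9=0 s6=0 s10=1 clk=0 s5=1 s8=1 s3=1 s4=1 s2=0 s1=1 s0=0 s7=1
t8.Δ1 s9=0 s6=0 s10=1 clk=1 s5=1 s8=1 s3=1 s4=1 s2=0 s1=1 s0=0 s7=1
t8.Δ2 s9=0 s6=0 s10=1 clk=1 s5=1 s8=1 s3=1 s4=1 s2=0 s1=1 s0=1 s7=1
t8.Δ3 s9=0 s6=0 s10=1 clk=1 s5=1 s8=1 s3=1 s4=1 s2=0 s1=0 s0=1 s7=1
t9.Δ0 s9=0 s6=0 s10=1 clk=1 s5=1 s8=1 s3=1 s4=1 s2=0 s1=0 s0=1 s7=1
t9.Δ1 s9=0 s6=0 s10=1 clk=0 s5=1 s8=1 s3=1 s4=1 s2=1 s1=0 s0=1 s7=1
t10.Δ0 s9=0 s6=0 s10=1 clk=0 s5=1 s8=1 s3=1 s4=1 s2=1 s1=0 s0=1 s7=1
t10.Δ1 s9=0 s6=0 s10=1 clk=1 s5=1 s8=1 s3=1 s4=1 s2=1 s1=0 s0=1 s7=1
t10.Δ2 s9=0 s6=0 s10=1 clk=1 s5=1 s8=1 s3=1 s4=1 s2=1 s1=0 s0=0 s7=1
t10.Δ3 s9=0 s6=0 s10=1 clk=1 s5=1 s8=1 s3=1 s4=1 s2=1 s1=1 s0=0 s7=1
t11.Δ0 s9=0 s6=0 s10=1 clk=1 s5=1 s8=1 s3=1 s4=1 s2=1 s1=1 s0=0 s7=1
t11.Δ1 s9=0 s6=0 s10=1 clk=0 s5=1 s8=1 s3=1 s4=1 s2=0 s1=1 s0=0 s7=1
t12.Δ0 s9=0 s6=0 s10=1 clk=0 s5=1 s8=1 s3=1 s4=1 s2=0 s1=1 s0=0 s7=1
t12.Δ1 s9=0 s6=0 s10=1 clk=1 s5=1 s8=1 s3=1 s4=1 s2=0 s1=1 s0=0 s7=1
t12.Δ2 s9=0 s6=0 s10=1 clk=1 s5=1 s8=1 s3=1 s4=1 s2=0 s1=1 s0=1 s7=1
t12.Δ3 s9=0 s6=0 s10=1 clk=1 s5=1 s8=1 s3=1 s4=1 s2=0 s1=0 s0=1 s7=1
t13.Δ0 s9=0 s6=0 s10=1 clk=1 s5=1 s8=1 s3=1 s4=1 s2=0 s1=0 s0=1 s7=1
t13.Δ1 s9=0 s6=0 s10=1 clk=0 s5=1 s8=1 s3=1 s4=1 s2=1 s1=0 s0=1 s7=1
t14.Δ0 s9=0 s6=0 s10=1 clk=0 s5=1 s8=1 s3=1 s4=1 s2=1 s1=0 s0=1 s7=1
t14.Δ1 s9=0 s6=0 s10=1 clk=1 s5=1 s8=1 s3=1 s4=1 s2=1 s1=0 s0=1 s7=1
t14.Δ2 s9=0 s6=0 s10=1 clk=1 s5=1 s8=1 s3=1 s4=1 s2=1 s1=0 s0=0 s7=1
t14.Δ3 s9=0 s6=0 s10=1 clk=1 s5=1 s8=1 s3=1 s4=1 s2=1 s1=1 s0=0 s7=1
t15.Δ0 s9=0 s6=0 s10=1 clk=1 s5=1 s8=1 s3=1 s4=1 s2=1 s1=1 s0=0 s7=1
t15.Δ1 s9=0 s6=0 s10=1 clk=0 s5=1 s8=1 s3=1 s4=1 s2=0 s1=1 s0=0 s7=1
t16.Δ0 s9=0 s6=0 s10=1 clk=0 s5=1 s8=1 s3=1 s4=1 s2=0 s1=1 s0=0 s7=1
t16.Δ1 s9=0 s6=0 s10=1 clk=1 s5=1 s8=1 s3=1 s4=1 s2=0 s1=1 s0=0 s7=1
t16.Δ2 s9=0 s6=0 s10=1 clk=1 s5=1 s8=1 s3=1 s4=1 s2=0 s1=1 s0=1 s7=1
t16.Δ3 s9=0 s6=0 s10=1 clk=1 s5=1 s8=1 s3=1 s4=1 s2=0 s1=0 s0=1 s7=1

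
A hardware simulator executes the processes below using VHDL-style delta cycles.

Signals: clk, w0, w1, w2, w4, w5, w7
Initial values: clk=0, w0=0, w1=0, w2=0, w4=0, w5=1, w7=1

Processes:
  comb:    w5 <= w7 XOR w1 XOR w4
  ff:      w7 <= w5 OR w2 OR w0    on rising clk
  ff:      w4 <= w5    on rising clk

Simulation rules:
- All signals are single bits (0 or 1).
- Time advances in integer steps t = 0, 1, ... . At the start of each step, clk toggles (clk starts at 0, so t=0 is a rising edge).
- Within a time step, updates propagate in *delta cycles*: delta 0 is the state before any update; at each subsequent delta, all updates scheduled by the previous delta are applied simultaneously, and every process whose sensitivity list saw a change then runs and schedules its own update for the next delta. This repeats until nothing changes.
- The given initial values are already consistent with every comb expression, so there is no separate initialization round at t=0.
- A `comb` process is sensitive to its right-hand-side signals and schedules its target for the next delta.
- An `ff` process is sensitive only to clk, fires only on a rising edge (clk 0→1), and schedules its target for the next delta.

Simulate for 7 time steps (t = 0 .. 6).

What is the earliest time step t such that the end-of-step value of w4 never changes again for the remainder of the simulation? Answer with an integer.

[bits: w4,clk,w1,w2,w7,w0,w5]
t=0: Δ0=0000101 Δ1=0100101 Δ2=1100101 Δ3=1100100 | 3Δ
t=1: Δ0=1100100 Δ1=1000100 | 1Δ
t=2: Δ0=1000100 Δ1=1100100 Δ2=0100000 | 2Δ
t=3: Δ0=0100000 Δ1=0000000 | 1Δ
t=4: Δ0=0000000 Δ1=0100000 | 1Δ
t=5: Δ0=0100000 Δ1=0000000 | 1Δ
t=6: Δ0=0000000 Δ1=0100000 | 1Δ

2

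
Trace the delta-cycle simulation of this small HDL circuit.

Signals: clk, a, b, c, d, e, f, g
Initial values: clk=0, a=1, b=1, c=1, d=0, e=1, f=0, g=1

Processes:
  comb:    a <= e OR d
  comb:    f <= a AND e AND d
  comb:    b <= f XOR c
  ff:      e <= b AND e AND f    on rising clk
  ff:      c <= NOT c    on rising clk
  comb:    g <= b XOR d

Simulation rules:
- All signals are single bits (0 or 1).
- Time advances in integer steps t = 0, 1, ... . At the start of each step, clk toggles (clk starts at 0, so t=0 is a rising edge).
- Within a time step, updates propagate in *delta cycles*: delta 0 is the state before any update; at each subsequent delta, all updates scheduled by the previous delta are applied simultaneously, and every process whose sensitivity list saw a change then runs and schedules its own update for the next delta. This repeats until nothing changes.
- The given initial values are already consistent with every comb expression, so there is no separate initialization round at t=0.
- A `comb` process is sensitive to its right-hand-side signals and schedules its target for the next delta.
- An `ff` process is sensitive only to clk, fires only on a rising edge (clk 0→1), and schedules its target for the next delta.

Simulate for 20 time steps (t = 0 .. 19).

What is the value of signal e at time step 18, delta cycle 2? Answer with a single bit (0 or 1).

t=0 Δ0: a=1 f=0 e=1 clk=0 b=1 g=1 d=0 c=1
  Δ1: clk:0→1
  Δ2: e:1→0, c:1→0
  Δ3: a:1→0, b:1→0
  Δ4: g:1→0
  (4Δ to stable)
t=1 Δ0: a=0 f=0 e=0 clk=1 b=0 g=0 d=0 c=0
  Δ1: clk:1→0
  (1Δ to stable)
t=2 Δ0: a=0 f=0 e=0 clk=0 b=0 g=0 d=0 c=0
  Δ1: clk:0→1
  Δ2: c:0→1
  Δ3: b:0→1
  Δ4: g:0→1
  (4Δ to stable)
t=3 Δ0: a=0 f=0 e=0 clk=1 b=1 g=1 d=0 c=1
  Δ1: clk:1→0
  (1Δ to stable)
t=4 Δ0: a=0 f=0 e=0 clk=0 b=1 g=1 d=0 c=1
  Δ1: clk:0→1
  Δ2: c:1→0
  Δ3: b:1→0
  Δ4: g:1→0
  (4Δ to stable)
t=5 Δ0: a=0 f=0 e=0 clk=1 b=0 g=0 d=0 c=0
  Δ1: clk:1→0
  (1Δ to stable)
t=6 Δ0: a=0 f=0 e=0 clk=0 b=0 g=0 d=0 c=0
  Δ1: clk:0→1
  Δ2: c:0→1
  Δ3: b:0→1
  Δ4: g:0→1
  (4Δ to stable)
t=7 Δ0: a=0 f=0 e=0 clk=1 b=1 g=1 d=0 c=1
  Δ1: clk:1→0
  (1Δ to stable)
t=8 Δ0: a=0 f=0 e=0 clk=0 b=1 g=1 d=0 c=1
  Δ1: clk:0→1
  Δ2: c:1→0
  Δ3: b:1→0
  Δ4: g:1→0
  (4Δ to stable)
t=9 Δ0: a=0 f=0 e=0 clk=1 b=0 g=0 d=0 c=0
  Δ1: clk:1→0
  (1Δ to stable)
t=10 Δ0: a=0 f=0 e=0 clk=0 b=0 g=0 d=0 c=0
  Δ1: clk:0→1
  Δ2: c:0→1
  Δ3: b:0→1
  Δ4: g:0→1
  (4Δ to stable)
t=11 Δ0: a=0 f=0 e=0 clk=1 b=1 g=1 d=0 c=1
  Δ1: clk:1→0
  (1Δ to stable)
t=12 Δ0: a=0 f=0 e=0 clk=0 b=1 g=1 d=0 c=1
  Δ1: clk:0→1
  Δ2: c:1→0
  Δ3: b:1→0
  Δ4: g:1→0
  (4Δ to stable)
t=13 Δ0: a=0 f=0 e=0 clk=1 b=0 g=0 d=0 c=0
  Δ1: clk:1→0
  (1Δ to stable)
t=14 Δ0: a=0 f=0 e=0 clk=0 b=0 g=0 d=0 c=0
  Δ1: clk:0→1
  Δ2: c:0→1
  Δ3: b:0→1
  Δ4: g:0→1
  (4Δ to stable)
t=15 Δ0: a=0 f=0 e=0 clk=1 b=1 g=1 d=0 c=1
  Δ1: clk:1→0
  (1Δ to stable)
t=16 Δ0: a=0 f=0 e=0 clk=0 b=1 g=1 d=0 c=1
  Δ1: clk:0→1
  Δ2: c:1→0
  Δ3: b:1→0
  Δ4: g:1→0
  (4Δ to stable)
t=17 Δ0: a=0 f=0 e=0 clk=1 b=0 g=0 d=0 c=0
  Δ1: clk:1→0
  (1Δ to stable)
t=18 Δ0: a=0 f=0 e=0 clk=0 b=0 g=0 d=0 c=0
  Δ1: clk:0→1
  Δ2: c:0→1
  Δ3: b:0→1
  Δ4: g:0→1
  (4Δ to stable)
t=19 Δ0: a=0 f=0 e=0 clk=1 b=1 g=1 d=0 c=1
  Δ1: clk:1→0
  (1Δ to stable)

0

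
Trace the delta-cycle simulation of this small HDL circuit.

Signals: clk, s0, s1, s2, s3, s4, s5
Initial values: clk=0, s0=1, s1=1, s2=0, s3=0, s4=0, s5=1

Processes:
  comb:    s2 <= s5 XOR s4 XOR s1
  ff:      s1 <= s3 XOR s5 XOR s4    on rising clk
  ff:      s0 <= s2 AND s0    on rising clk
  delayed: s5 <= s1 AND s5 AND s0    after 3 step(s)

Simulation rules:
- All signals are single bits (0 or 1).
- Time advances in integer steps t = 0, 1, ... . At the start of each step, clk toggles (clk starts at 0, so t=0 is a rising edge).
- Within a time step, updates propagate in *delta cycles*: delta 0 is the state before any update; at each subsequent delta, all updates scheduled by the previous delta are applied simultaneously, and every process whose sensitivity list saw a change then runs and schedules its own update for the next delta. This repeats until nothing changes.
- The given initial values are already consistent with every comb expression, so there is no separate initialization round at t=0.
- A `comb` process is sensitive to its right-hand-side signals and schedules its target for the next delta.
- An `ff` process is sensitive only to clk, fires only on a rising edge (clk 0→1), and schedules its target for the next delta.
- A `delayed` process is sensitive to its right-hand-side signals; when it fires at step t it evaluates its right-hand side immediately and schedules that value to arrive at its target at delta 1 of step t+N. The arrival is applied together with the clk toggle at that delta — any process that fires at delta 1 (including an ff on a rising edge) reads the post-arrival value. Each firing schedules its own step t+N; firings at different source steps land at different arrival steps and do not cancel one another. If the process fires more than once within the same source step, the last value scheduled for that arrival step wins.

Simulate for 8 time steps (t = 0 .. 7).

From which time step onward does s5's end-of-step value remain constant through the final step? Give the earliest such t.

3

t0.Δ0 clk=0 s3=0 s5=1 s1=1 s4=0 s0=1 s2=0
t0.Δ1 clk=1 s3=0 s5=1 s1=1 s4=0 s0=1 s2=0
t0.Δ2 clk=1 s3=0 s5=1 s1=1 s4=0 s0=0 s2=0
t1.Δ0 clk=1 s3=0 s5=1 s1=1 s4=0 s0=0 s2=0
t1.Δ1 clk=0 s3=0 s5=1 s1=1 s4=0 s0=0 s2=0
t2.Δ0 clk=0 s3=0 s5=1 s1=1 s4=0 s0=0 s2=0
t2.Δ1 clk=1 s3=0 s5=1 s1=1 s4=0 s0=0 s2=0
t3.Δ0 clk=1 s3=0 s5=1 s1=1 s4=0 s0=0 s2=0
t3.Δ1 clk=0 s3=0 s5=0 s1=1 s4=0 s0=0 s2=0
t3.Δ2 clk=0 s3=0 s5=0 s1=1 s4=0 s0=0 s2=1
t4.Δ0 clk=0 s3=0 s5=0 s1=1 s4=0 s0=0 s2=1
t4.Δ1 clk=1 s3=0 s5=0 s1=1 s4=0 s0=0 s2=1
t4.Δ2 clk=1 s3=0 s5=0 s1=0 s4=0 s0=0 s2=1
t4.Δ3 clk=1 s3=0 s5=0 s1=0 s4=0 s0=0 s2=0
t5.Δ0 clk=1 s3=0 s5=0 s1=0 s4=0 s0=0 s2=0
t5.Δ1 clk=0 s3=0 s5=0 s1=0 s4=0 s0=0 s2=0
t6.Δ0 clk=0 s3=0 s5=0 s1=0 s4=0 s0=0 s2=0
t6.Δ1 clk=1 s3=0 s5=0 s1=0 s4=0 s0=0 s2=0
t7.Δ0 clk=1 s3=0 s5=0 s1=0 s4=0 s0=0 s2=0
t7.Δ1 clk=0 s3=0 s5=0 s1=0 s4=0 s0=0 s2=0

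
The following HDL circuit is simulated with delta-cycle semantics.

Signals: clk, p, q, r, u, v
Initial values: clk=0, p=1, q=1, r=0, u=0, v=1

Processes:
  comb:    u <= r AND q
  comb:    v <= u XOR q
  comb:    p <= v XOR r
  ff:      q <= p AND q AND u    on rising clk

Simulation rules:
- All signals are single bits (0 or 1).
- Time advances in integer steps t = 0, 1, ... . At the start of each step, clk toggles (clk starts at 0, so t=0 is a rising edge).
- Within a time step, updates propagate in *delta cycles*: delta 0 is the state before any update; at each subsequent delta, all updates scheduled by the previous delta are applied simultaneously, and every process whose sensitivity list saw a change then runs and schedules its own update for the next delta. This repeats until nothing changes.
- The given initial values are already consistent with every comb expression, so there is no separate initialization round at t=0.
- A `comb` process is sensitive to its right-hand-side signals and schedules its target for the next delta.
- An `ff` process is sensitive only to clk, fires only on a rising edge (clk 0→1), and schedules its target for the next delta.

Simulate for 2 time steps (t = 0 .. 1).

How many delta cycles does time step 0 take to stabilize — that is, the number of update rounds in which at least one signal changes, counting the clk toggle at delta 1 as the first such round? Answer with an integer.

[bits: v,p,clk,r,u,q]
t=0: Δ0=110001 Δ1=111001 Δ2=111000 Δ3=011000 Δ4=001000 | 4Δ
t=1: Δ0=001000 Δ1=000000 | 1Δ

4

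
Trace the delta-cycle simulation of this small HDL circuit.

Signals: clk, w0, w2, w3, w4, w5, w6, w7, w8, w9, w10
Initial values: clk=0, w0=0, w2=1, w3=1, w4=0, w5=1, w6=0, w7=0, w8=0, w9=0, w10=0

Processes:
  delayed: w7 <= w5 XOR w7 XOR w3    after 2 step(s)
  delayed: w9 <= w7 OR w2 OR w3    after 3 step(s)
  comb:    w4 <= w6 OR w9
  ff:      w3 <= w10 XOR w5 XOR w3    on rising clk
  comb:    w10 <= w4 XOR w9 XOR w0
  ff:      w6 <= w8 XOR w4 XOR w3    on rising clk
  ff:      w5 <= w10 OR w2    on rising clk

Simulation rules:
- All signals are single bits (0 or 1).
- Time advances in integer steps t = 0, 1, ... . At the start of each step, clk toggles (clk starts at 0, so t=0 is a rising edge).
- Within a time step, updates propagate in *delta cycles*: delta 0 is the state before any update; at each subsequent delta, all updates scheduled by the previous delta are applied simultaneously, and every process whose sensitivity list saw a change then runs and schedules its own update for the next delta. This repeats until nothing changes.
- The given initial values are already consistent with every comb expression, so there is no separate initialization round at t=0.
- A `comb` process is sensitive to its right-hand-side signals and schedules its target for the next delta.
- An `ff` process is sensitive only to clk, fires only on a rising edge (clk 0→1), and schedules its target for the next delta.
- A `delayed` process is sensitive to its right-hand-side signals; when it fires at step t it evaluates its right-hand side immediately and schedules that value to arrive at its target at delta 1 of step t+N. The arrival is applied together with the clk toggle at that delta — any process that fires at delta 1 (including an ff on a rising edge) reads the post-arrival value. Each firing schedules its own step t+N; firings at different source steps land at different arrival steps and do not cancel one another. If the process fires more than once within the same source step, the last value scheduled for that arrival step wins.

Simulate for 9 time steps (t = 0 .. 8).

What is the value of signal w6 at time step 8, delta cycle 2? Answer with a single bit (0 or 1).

t=0 Δ0: w8=0 w2=1 w7=0 w4=0 w6=0 w10=0 clk=0 w0=0 w3=1 w5=1 w9=0
  Δ1: clk:0→1
  Δ2: w6:0→1, w3:1→0
  Δ3: w4:0→1
  Δ4: w10:0→1
  (4Δ to stable)
t=1 Δ0: w8=0 w2=1 w7=0 w4=1 w6=1 w10=1 clk=1 w0=0 w3=0 w5=1 w9=0
  Δ1: clk:1→0
  (1Δ to stable)
t=2 Δ0: w8=0 w2=1 w7=0 w4=1 w6=1 w10=1 clk=0 w0=0 w3=0 w5=1 w9=0
  Δ1: w7:0→1, clk:0→1
  (1Δ to stable)
t=3 Δ0: w8=0 w2=1 w7=1 w4=1 w6=1 w10=1 clk=1 w0=0 w3=0 w5=1 w9=0
  Δ1: clk:1→0, w9:0→1
  Δ2: w10:1→0
  (2Δ to stable)
t=4 Δ0: w8=0 w2=1 w7=1 w4=1 w6=1 w10=0 clk=0 w0=0 w3=0 w5=1 w9=1
  Δ1: w7:1→0, clk:0→1
  Δ2: w3:0→1
  (2Δ to stable)
t=5 Δ0: w8=0 w2=1 w7=0 w4=1 w6=1 w10=0 clk=1 w0=0 w3=1 w5=1 w9=1
  Δ1: clk:1→0
  (1Δ to stable)
t=6 Δ0: w8=0 w2=1 w7=0 w4=1 w6=1 w10=0 clk=0 w0=0 w3=1 w5=1 w9=1
  Δ1: clk:0→1
  Δ2: w6:1→0, w3:1→0
  (2Δ to stable)
t=7 Δ0: w8=0 w2=1 w7=0 w4=1 w6=0 w10=0 clk=1 w0=0 w3=0 w5=1 w9=1
  Δ1: clk:1→0
  (1Δ to stable)
t=8 Δ0: w8=0 w2=1 w7=0 w4=1 w6=0 w10=0 clk=0 w0=0 w3=0 w5=1 w9=1
  Δ1: w7:0→1, clk:0→1
  Δ2: w6:0→1, w3:0→1
  (2Δ to stable)

1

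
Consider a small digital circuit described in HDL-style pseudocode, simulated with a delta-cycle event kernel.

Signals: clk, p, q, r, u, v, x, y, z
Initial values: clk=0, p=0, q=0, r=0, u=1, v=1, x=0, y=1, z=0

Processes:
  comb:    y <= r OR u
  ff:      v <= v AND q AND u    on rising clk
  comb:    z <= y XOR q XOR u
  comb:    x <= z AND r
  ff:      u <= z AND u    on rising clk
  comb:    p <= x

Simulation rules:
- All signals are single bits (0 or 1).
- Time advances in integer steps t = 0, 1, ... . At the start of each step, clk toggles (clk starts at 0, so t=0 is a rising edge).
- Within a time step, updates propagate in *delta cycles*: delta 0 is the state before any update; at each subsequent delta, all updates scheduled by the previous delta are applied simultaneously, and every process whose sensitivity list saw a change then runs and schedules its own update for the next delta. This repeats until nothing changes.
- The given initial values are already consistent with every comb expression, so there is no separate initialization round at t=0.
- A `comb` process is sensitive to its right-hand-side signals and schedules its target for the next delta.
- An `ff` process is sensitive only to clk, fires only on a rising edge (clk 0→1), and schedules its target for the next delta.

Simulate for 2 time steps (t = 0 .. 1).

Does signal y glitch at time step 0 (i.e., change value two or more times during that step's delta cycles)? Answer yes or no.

t0.Δ0 r=0 x=0 y=1 z=0 clk=0 v=1 p=0 q=0 u=1
t0.Δ1 r=0 x=0 y=1 z=0 clk=1 v=1 p=0 q=0 u=1
t0.Δ2 r=0 x=0 y=1 z=0 clk=1 v=0 p=0 q=0 u=0
t0.Δ3 r=0 x=0 y=0 z=1 clk=1 v=0 p=0 q=0 u=0
t0.Δ4 r=0 x=0 y=0 z=0 clk=1 v=0 p=0 q=0 u=0
t1.Δ0 r=0 x=0 y=0 z=0 clk=1 v=0 p=0 q=0 u=0
t1.Δ1 r=0 x=0 y=0 z=0 clk=0 v=0 p=0 q=0 u=0

no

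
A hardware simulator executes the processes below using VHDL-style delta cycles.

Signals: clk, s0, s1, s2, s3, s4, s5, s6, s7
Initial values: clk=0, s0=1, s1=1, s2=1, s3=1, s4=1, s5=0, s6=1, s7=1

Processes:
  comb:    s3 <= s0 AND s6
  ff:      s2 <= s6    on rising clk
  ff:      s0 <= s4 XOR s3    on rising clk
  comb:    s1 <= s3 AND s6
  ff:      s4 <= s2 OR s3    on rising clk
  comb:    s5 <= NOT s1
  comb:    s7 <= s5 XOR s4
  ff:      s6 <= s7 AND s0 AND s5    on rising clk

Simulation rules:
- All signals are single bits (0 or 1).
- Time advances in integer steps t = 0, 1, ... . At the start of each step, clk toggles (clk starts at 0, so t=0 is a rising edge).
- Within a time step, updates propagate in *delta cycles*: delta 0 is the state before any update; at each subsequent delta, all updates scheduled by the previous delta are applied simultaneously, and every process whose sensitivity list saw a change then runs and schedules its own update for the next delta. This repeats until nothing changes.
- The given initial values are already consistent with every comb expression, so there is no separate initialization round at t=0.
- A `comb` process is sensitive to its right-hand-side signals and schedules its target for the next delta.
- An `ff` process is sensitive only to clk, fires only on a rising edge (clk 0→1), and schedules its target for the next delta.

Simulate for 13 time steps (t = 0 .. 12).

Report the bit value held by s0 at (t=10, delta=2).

0

[bits: s0,s7,s2,clk,s3,s6,s5,s1,s4]
t=0: Δ0=111011011 Δ1=111111011 Δ2=011110011 Δ3=011100001 Δ4=011100101 Δ5=001100101 | 5Δ
t=1: Δ0=001100101 Δ1=001000101 | 1Δ
t=2: Δ0=001000101 Δ1=001100101 Δ2=100100101 | 2Δ
t=3: Δ0=100100101 Δ1=100000101 | 1Δ
t=4: Δ0=100000101 Δ1=100100101 Δ2=100100100 Δ3=110100100 | 3Δ
t=5: Δ0=110100100 Δ1=110000100 | 1Δ
t=6: Δ0=110000100 Δ1=110100100 Δ2=010101100 | 2Δ
t=7: Δ0=010101100 Δ1=010001100 | 1Δ
t=8: Δ0=010001100 Δ1=010101100 Δ2=011100100 | 2Δ
t=9: Δ0=011100100 Δ1=011000100 | 1Δ
t=10: Δ0=011000100 Δ1=011100100 Δ2=010100101 Δ3=000100101 | 3Δ
t=11: Δ0=000100101 Δ1=000000101 | 1Δ
t=12: Δ0=000000101 Δ1=000100101 Δ2=100100100 Δ3=110100100 | 3Δ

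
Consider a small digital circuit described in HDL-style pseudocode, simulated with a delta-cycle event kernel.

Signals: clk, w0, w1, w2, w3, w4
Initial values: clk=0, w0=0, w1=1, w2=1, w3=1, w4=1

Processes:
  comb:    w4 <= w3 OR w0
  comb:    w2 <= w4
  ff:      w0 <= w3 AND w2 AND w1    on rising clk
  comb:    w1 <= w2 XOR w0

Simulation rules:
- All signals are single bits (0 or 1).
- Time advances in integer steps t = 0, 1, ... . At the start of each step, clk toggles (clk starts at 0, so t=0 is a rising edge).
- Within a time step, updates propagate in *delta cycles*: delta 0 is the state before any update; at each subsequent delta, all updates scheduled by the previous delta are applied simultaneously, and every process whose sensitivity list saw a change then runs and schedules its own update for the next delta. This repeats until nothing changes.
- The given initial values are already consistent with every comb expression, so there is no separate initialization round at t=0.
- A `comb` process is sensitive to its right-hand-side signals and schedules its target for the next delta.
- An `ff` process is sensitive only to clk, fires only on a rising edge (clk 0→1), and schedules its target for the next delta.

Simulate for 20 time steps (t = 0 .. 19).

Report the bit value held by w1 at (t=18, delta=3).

[bits: w4,clk,w1,w0,w2,w3]
t=0: Δ0=101011 Δ1=111011 Δ2=111111 Δ3=110111 | 3Δ
t=1: Δ0=110111 Δ1=100111 | 1Δ
t=2: Δ0=100111 Δ1=110111 Δ2=110011 Δ3=111011 | 3Δ
t=3: Δ0=111011 Δ1=101011 | 1Δ
t=4: Δ0=101011 Δ1=111011 Δ2=111111 Δ3=110111 | 3Δ
t=5: Δ0=110111 Δ1=100111 | 1Δ
t=6: Δ0=100111 Δ1=110111 Δ2=110011 Δ3=111011 | 3Δ
t=7: Δ0=111011 Δ1=101011 | 1Δ
t=8: Δ0=101011 Δ1=111011 Δ2=111111 Δ3=110111 | 3Δ
t=9: Δ0=110111 Δ1=100111 | 1Δ
t=10: Δ0=100111 Δ1=110111 Δ2=110011 Δ3=111011 | 3Δ
t=11: Δ0=111011 Δ1=101011 | 1Δ
t=12: Δ0=101011 Δ1=111011 Δ2=111111 Δ3=110111 | 3Δ
t=13: Δ0=110111 Δ1=100111 | 1Δ
t=14: Δ0=100111 Δ1=110111 Δ2=110011 Δ3=111011 | 3Δ
t=15: Δ0=111011 Δ1=101011 | 1Δ
t=16: Δ0=101011 Δ1=111011 Δ2=111111 Δ3=110111 | 3Δ
t=17: Δ0=110111 Δ1=100111 | 1Δ
t=18: Δ0=100111 Δ1=110111 Δ2=110011 Δ3=111011 | 3Δ
t=19: Δ0=111011 Δ1=101011 | 1Δ

1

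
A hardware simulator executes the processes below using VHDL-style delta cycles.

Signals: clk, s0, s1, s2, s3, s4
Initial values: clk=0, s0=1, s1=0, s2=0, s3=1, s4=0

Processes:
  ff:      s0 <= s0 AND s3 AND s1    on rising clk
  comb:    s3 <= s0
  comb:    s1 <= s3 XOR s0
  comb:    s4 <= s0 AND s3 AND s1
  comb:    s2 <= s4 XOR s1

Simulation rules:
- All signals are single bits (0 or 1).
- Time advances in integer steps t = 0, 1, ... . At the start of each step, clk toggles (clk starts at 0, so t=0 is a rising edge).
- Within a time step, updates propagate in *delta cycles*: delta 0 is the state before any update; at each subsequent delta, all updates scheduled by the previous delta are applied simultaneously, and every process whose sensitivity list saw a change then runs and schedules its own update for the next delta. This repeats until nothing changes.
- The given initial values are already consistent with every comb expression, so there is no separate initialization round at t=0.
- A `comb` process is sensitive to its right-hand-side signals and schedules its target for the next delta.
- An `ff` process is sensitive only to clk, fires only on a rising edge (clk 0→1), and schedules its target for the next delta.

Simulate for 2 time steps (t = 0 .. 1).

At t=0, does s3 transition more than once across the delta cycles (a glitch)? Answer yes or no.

t=0 Δ0: s4=0 s1=0 clk=0 s3=1 s0=1 s2=0
  Δ1: clk:0→1
  Δ2: s0:1→0
  Δ3: s1:0→1, s3:1→0
  Δ4: s1:1→0, s2:0→1
  Δ5: s2:1→0
  (5Δ to stable)
t=1 Δ0: s4=0 s1=0 clk=1 s3=0 s0=0 s2=0
  Δ1: clk:1→0
  (1Δ to stable)

no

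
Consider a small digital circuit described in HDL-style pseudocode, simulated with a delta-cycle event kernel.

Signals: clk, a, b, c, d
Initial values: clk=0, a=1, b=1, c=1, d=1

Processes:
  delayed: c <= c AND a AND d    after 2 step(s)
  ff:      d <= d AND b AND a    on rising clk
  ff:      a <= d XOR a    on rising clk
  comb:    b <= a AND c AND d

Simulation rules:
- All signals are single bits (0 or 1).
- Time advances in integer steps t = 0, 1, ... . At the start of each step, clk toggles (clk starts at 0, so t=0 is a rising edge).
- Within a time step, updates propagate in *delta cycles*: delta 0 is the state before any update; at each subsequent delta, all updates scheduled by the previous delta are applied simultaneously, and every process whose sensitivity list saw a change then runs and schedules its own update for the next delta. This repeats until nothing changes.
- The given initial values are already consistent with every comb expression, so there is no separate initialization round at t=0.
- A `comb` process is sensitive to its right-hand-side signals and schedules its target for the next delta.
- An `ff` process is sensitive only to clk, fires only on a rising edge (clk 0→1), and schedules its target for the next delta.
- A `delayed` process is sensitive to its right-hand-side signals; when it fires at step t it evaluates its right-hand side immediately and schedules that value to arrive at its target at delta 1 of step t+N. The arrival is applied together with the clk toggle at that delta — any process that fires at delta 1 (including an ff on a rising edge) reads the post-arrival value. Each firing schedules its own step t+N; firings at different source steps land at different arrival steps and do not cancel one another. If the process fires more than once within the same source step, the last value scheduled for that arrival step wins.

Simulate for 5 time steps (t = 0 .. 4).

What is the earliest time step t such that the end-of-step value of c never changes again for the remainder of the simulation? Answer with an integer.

2

t=0 Δ0: clk=0 b=1 a=1 d=1 c=1
  Δ1: clk:0→1
  Δ2: a:1→0
  Δ3: b:1→0
  (3Δ to stable)
t=1 Δ0: clk=1 b=0 a=0 d=1 c=1
  Δ1: clk:1→0
  (1Δ to stable)
t=2 Δ0: clk=0 b=0 a=0 d=1 c=1
  Δ1: clk:0→1, c:1→0
  Δ2: a:0→1, d:1→0
  (2Δ to stable)
t=3 Δ0: clk=1 b=0 a=1 d=0 c=0
  Δ1: clk:1→0
  (1Δ to stable)
t=4 Δ0: clk=0 b=0 a=1 d=0 c=0
  Δ1: clk:0→1
  (1Δ to stable)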